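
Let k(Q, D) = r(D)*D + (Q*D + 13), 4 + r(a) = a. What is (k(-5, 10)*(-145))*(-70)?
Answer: 233450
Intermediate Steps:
r(a) = -4 + a
k(Q, D) = 13 + D*Q + D*(-4 + D) (k(Q, D) = (-4 + D)*D + (Q*D + 13) = D*(-4 + D) + (D*Q + 13) = D*(-4 + D) + (13 + D*Q) = 13 + D*Q + D*(-4 + D))
(k(-5, 10)*(-145))*(-70) = ((13 + 10*(-5) + 10*(-4 + 10))*(-145))*(-70) = ((13 - 50 + 10*6)*(-145))*(-70) = ((13 - 50 + 60)*(-145))*(-70) = (23*(-145))*(-70) = -3335*(-70) = 233450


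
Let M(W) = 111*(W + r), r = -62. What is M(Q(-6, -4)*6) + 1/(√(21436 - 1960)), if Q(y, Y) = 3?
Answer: -4884 + √541/3246 ≈ -4884.0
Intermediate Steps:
M(W) = -6882 + 111*W (M(W) = 111*(W - 62) = 111*(-62 + W) = -6882 + 111*W)
M(Q(-6, -4)*6) + 1/(√(21436 - 1960)) = (-6882 + 111*(3*6)) + 1/(√(21436 - 1960)) = (-6882 + 111*18) + 1/(√19476) = (-6882 + 1998) + 1/(6*√541) = -4884 + √541/3246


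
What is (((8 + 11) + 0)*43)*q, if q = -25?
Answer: -20425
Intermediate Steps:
(((8 + 11) + 0)*43)*q = (((8 + 11) + 0)*43)*(-25) = ((19 + 0)*43)*(-25) = (19*43)*(-25) = 817*(-25) = -20425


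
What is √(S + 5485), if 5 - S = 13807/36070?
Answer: √7142238482510/36070 ≈ 74.092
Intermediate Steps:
S = 166543/36070 (S = 5 - 13807/36070 = 166543/36070 ≈ 4.6172)
√(S + 5485) = √(166543/36070 + 5485) = √(198010493/36070) = √7142238482510/36070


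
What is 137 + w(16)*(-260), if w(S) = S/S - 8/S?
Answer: 7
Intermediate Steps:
w(S) = 1 - 8/S
137 + w(16)*(-260) = 137 + ((-8 + 16)/16)*(-260) = 137 + ((1/16)*8)*(-260) = 137 + (½)*(-260) = 137 - 130 = 7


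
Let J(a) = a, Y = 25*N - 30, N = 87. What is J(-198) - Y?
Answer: -2343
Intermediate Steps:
Y = 2145 (Y = 25*87 - 30 = 2175 - 30 = 2145)
J(-198) - Y = -198 - 1*2145 = -198 - 2145 = -2343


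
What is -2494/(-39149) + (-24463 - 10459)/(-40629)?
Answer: 1468490104/1590584721 ≈ 0.92324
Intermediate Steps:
-2494/(-39149) + (-24463 - 10459)/(-40629) = -2494*(-1/39149) - 34922*(-1/40629) = 2494/39149 + 34922/40629 = 1468490104/1590584721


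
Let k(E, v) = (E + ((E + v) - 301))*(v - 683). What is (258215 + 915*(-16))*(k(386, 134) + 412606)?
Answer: 19598288075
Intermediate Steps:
k(E, v) = (-683 + v)*(-301 + v + 2*E) (k(E, v) = (E + (-301 + E + v))*(-683 + v) = (-301 + v + 2*E)*(-683 + v) = (-683 + v)*(-301 + v + 2*E))
(258215 + 915*(-16))*(k(386, 134) + 412606) = (258215 + 915*(-16))*((205583 + 134² - 1366*386 - 984*134 + 2*386*134) + 412606) = (258215 - 14640)*((205583 + 17956 - 527276 - 131856 + 103448) + 412606) = 243575*(-332145 + 412606) = 243575*80461 = 19598288075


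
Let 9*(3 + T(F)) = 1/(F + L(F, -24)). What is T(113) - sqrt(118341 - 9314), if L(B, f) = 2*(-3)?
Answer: -2888/963 - sqrt(109027) ≈ -333.19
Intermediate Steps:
L(B, f) = -6
T(F) = -3 + 1/(9*(-6 + F)) (T(F) = -3 + 1/(9*(F - 6)) = -3 + 1/(9*(-6 + F)))
T(113) - sqrt(118341 - 9314) = (163 - 27*113)/(9*(-6 + 113)) - sqrt(118341 - 9314) = (1/9)*(163 - 3051)/107 - sqrt(109027) = (1/9)*(1/107)*(-2888) - sqrt(109027) = -2888/963 - sqrt(109027)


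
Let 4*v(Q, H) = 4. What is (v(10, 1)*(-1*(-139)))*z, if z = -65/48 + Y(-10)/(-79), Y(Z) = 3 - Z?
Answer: -800501/3792 ≈ -211.10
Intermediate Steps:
v(Q, H) = 1 (v(Q, H) = (¼)*4 = 1)
z = -5759/3792 (z = -65/48 + (3 - 1*(-10))/(-79) = -65*1/48 + (3 + 10)*(-1/79) = -65/48 + 13*(-1/79) = -65/48 - 13/79 = -5759/3792 ≈ -1.5187)
(v(10, 1)*(-1*(-139)))*z = (1*(-1*(-139)))*(-5759/3792) = (1*139)*(-5759/3792) = 139*(-5759/3792) = -800501/3792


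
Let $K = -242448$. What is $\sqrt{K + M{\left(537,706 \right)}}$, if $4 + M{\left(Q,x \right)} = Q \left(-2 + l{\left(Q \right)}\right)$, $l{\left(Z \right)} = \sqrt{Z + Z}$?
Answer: $\sqrt{-243526 + 537 \sqrt{1074}} \approx 475.32 i$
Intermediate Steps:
$l{\left(Z \right)} = \sqrt{2} \sqrt{Z}$ ($l{\left(Z \right)} = \sqrt{2 Z} = \sqrt{2} \sqrt{Z}$)
$M{\left(Q,x \right)} = -4 + Q \left(-2 + \sqrt{2} \sqrt{Q}\right)$
$\sqrt{K + M{\left(537,706 \right)}} = \sqrt{-242448 - \left(1078 - \sqrt{2} \cdot 537^{\frac{3}{2}}\right)} = \sqrt{-242448 - \left(1078 - \sqrt{2} \cdot 537 \sqrt{537}\right)} = \sqrt{-242448 - \left(1078 - 537 \sqrt{1074}\right)} = \sqrt{-243526 + 537 \sqrt{1074}}$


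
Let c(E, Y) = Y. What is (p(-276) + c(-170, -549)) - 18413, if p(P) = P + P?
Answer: -19514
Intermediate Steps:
p(P) = 2*P
(p(-276) + c(-170, -549)) - 18413 = (2*(-276) - 549) - 18413 = (-552 - 549) - 18413 = -1101 - 18413 = -19514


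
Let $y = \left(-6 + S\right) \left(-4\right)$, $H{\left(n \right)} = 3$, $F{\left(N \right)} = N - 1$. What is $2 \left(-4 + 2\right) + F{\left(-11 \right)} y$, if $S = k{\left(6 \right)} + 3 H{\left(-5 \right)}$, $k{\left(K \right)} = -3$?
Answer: $-4$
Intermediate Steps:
$F{\left(N \right)} = -1 + N$
$S = 6$ ($S = -3 + 3 \cdot 3 = -3 + 9 = 6$)
$y = 0$ ($y = \left(-6 + 6\right) \left(-4\right) = 0 \left(-4\right) = 0$)
$2 \left(-4 + 2\right) + F{\left(-11 \right)} y = 2 \left(-4 + 2\right) + \left(-1 - 11\right) 0 = 2 \left(-2\right) - 0 = -4 + 0 = -4$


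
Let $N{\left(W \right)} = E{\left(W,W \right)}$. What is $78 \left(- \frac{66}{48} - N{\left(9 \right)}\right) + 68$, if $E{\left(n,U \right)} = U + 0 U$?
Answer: $- \frac{2965}{4} \approx -741.25$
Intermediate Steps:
$E{\left(n,U \right)} = U$ ($E{\left(n,U \right)} = U + 0 = U$)
$N{\left(W \right)} = W$
$78 \left(- \frac{66}{48} - N{\left(9 \right)}\right) + 68 = 78 \left(- \frac{66}{48} - 9\right) + 68 = 78 \left(\left(-66\right) \frac{1}{48} - 9\right) + 68 = 78 \left(- \frac{11}{8} - 9\right) + 68 = 78 \left(- \frac{83}{8}\right) + 68 = - \frac{3237}{4} + 68 = - \frac{2965}{4}$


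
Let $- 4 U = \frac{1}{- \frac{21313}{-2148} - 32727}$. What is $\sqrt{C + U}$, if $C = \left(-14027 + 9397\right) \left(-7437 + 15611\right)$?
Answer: $\frac{i \sqrt{186910281043298173416209}}{70276283} \approx 6151.9 i$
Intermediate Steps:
$U = \frac{537}{70276283}$ ($U = - \frac{1}{4 \left(- \frac{21313}{-2148} - 32727\right)} = - \frac{1}{4 \left(\left(-21313\right) \left(- \frac{1}{2148}\right) - 32727\right)} = - \frac{1}{4 \left(\frac{21313}{2148} - 32727\right)} = - \frac{1}{4 \left(- \frac{70276283}{2148}\right)} = \left(- \frac{1}{4}\right) \left(- \frac{2148}{70276283}\right) = \frac{537}{70276283} \approx 7.6413 \cdot 10^{-6}$)
$C = -37845620$ ($C = \left(-4630\right) 8174 = -37845620$)
$\sqrt{C + U} = \sqrt{-37845620 + \frac{537}{70276283}} = \sqrt{- \frac{2659649501429923}{70276283}} = \frac{i \sqrt{186910281043298173416209}}{70276283}$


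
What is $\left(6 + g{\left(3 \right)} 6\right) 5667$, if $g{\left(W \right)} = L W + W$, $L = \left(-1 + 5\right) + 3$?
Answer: $850050$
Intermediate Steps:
$L = 7$ ($L = 4 + 3 = 7$)
$g{\left(W \right)} = 8 W$ ($g{\left(W \right)} = 7 W + W = 8 W$)
$\left(6 + g{\left(3 \right)} 6\right) 5667 = \left(6 + 8 \cdot 3 \cdot 6\right) 5667 = \left(6 + 24 \cdot 6\right) 5667 = \left(6 + 144\right) 5667 = 150 \cdot 5667 = 850050$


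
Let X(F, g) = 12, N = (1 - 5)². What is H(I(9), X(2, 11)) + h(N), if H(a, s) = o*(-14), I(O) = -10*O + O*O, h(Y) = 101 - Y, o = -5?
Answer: 155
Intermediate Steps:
N = 16 (N = (-4)² = 16)
I(O) = O² - 10*O (I(O) = -10*O + O² = O² - 10*O)
H(a, s) = 70 (H(a, s) = -5*(-14) = 70)
H(I(9), X(2, 11)) + h(N) = 70 + (101 - 1*16) = 70 + (101 - 16) = 70 + 85 = 155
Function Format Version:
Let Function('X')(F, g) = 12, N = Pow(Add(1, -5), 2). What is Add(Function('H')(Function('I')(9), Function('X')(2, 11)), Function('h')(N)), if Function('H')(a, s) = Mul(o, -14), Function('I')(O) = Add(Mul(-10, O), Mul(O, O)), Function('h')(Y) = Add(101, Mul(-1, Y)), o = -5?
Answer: 155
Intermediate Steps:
N = 16 (N = Pow(-4, 2) = 16)
Function('I')(O) = Add(Pow(O, 2), Mul(-10, O)) (Function('I')(O) = Add(Mul(-10, O), Pow(O, 2)) = Add(Pow(O, 2), Mul(-10, O)))
Function('H')(a, s) = 70 (Function('H')(a, s) = Mul(-5, -14) = 70)
Add(Function('H')(Function('I')(9), Function('X')(2, 11)), Function('h')(N)) = Add(70, Add(101, Mul(-1, 16))) = Add(70, Add(101, -16)) = Add(70, 85) = 155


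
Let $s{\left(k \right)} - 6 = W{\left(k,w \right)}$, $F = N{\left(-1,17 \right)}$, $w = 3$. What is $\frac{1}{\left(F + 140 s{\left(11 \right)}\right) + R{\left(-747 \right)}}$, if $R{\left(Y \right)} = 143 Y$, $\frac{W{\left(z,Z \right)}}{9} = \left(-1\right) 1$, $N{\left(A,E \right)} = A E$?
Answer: $- \frac{1}{107258} \approx -9.3233 \cdot 10^{-6}$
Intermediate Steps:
$F = -17$ ($F = \left(-1\right) 17 = -17$)
$W{\left(z,Z \right)} = -9$ ($W{\left(z,Z \right)} = 9 \left(\left(-1\right) 1\right) = 9 \left(-1\right) = -9$)
$s{\left(k \right)} = -3$ ($s{\left(k \right)} = 6 - 9 = -3$)
$\frac{1}{\left(F + 140 s{\left(11 \right)}\right) + R{\left(-747 \right)}} = \frac{1}{\left(-17 + 140 \left(-3\right)\right) + 143 \left(-747\right)} = \frac{1}{\left(-17 - 420\right) - 106821} = \frac{1}{-437 - 106821} = \frac{1}{-107258} = - \frac{1}{107258}$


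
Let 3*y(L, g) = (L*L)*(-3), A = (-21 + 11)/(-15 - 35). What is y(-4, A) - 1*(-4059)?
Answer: 4043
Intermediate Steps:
A = 1/5 (A = -10/(-50) = -10*(-1/50) = 1/5 ≈ 0.20000)
y(L, g) = -L**2 (y(L, g) = ((L*L)*(-3))/3 = (L**2*(-3))/3 = (-3*L**2)/3 = -L**2)
y(-4, A) - 1*(-4059) = -1*(-4)**2 - 1*(-4059) = -1*16 + 4059 = -16 + 4059 = 4043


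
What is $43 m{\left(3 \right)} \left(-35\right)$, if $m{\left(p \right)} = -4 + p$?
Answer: $1505$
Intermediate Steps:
$43 m{\left(3 \right)} \left(-35\right) = 43 \left(-4 + 3\right) \left(-35\right) = 43 \left(-1\right) \left(-35\right) = \left(-43\right) \left(-35\right) = 1505$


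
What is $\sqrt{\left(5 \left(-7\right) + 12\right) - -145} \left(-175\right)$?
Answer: $- 175 \sqrt{122} \approx -1932.9$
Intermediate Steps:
$\sqrt{\left(5 \left(-7\right) + 12\right) - -145} \left(-175\right) = \sqrt{\left(-35 + 12\right) + 145} \left(-175\right) = \sqrt{-23 + 145} \left(-175\right) = \sqrt{122} \left(-175\right) = - 175 \sqrt{122}$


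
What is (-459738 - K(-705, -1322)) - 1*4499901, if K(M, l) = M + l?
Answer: -4957612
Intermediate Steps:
(-459738 - K(-705, -1322)) - 1*4499901 = (-459738 - (-705 - 1322)) - 1*4499901 = (-459738 - 1*(-2027)) - 4499901 = (-459738 + 2027) - 4499901 = -457711 - 4499901 = -4957612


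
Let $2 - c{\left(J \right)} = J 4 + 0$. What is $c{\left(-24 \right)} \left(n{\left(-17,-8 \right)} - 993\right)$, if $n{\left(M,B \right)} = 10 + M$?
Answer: $-98000$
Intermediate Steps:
$c{\left(J \right)} = 2 - 4 J$ ($c{\left(J \right)} = 2 - \left(J 4 + 0\right) = 2 - \left(4 J + 0\right) = 2 - 4 J$)
$c{\left(-24 \right)} \left(n{\left(-17,-8 \right)} - 993\right) = \left(2 - -96\right) \left(\left(10 - 17\right) - 993\right) = \left(2 + 96\right) \left(-7 - 993\right) = 98 \left(-1000\right) = -98000$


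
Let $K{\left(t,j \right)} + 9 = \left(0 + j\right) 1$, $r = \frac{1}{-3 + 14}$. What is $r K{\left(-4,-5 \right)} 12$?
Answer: $- \frac{168}{11} \approx -15.273$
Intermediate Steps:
$r = \frac{1}{11} \approx 0.090909$
$K{\left(t,j \right)} = -9 + j$ ($K{\left(t,j \right)} = -9 + \left(0 + j\right) 1 = -9 + j 1 = -9 + j$)
$r K{\left(-4,-5 \right)} 12 = \frac{-9 - 5}{11} \cdot 12 = \frac{1}{11} \left(-14\right) 12 = \left(- \frac{14}{11}\right) 12 = - \frac{168}{11}$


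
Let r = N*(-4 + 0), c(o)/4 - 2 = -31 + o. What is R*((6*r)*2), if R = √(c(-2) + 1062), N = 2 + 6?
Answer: -384*√938 ≈ -11761.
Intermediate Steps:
N = 8
c(o) = -116 + 4*o (c(o) = 8 + 4*(-31 + o) = 8 + (-124 + 4*o) = -116 + 4*o)
r = -32 (r = 8*(-4 + 0) = 8*(-4) = -32)
R = √938 (R = √((-116 + 4*(-2)) + 1062) = √((-116 - 8) + 1062) = √(-124 + 1062) = √938 ≈ 30.627)
R*((6*r)*2) = √938*((6*(-32))*2) = √938*(-192*2) = √938*(-384) = -384*√938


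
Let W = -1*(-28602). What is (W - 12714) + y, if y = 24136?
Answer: 40024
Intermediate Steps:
W = 28602
(W - 12714) + y = (28602 - 12714) + 24136 = 15888 + 24136 = 40024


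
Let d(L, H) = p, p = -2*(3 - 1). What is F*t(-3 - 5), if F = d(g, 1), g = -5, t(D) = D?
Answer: 32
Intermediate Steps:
p = -4 (p = -2*2 = -4)
d(L, H) = -4
F = -4
F*t(-3 - 5) = -4*(-3 - 5) = -4*(-8) = 32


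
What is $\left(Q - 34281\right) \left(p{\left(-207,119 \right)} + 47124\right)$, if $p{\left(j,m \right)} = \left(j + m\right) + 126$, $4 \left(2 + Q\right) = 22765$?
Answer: $- \frac{2696888227}{2} \approx -1.3484 \cdot 10^{9}$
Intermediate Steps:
$Q = \frac{22757}{4}$ ($Q = -2 + \frac{1}{4} \cdot 22765 = -2 + \frac{22765}{4} = \frac{22757}{4} \approx 5689.3$)
$p{\left(j,m \right)} = 126 + j + m$
$\left(Q - 34281\right) \left(p{\left(-207,119 \right)} + 47124\right) = \left(\frac{22757}{4} - 34281\right) \left(\left(126 - 207 + 119\right) + 47124\right) = - \frac{114367 \left(38 + 47124\right)}{4} = \left(- \frac{114367}{4}\right) 47162 = - \frac{2696888227}{2}$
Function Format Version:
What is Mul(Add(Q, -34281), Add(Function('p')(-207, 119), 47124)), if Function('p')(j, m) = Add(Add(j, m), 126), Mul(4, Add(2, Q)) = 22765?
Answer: Rational(-2696888227, 2) ≈ -1.3484e+9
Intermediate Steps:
Q = Rational(22757, 4) (Q = Add(-2, Mul(Rational(1, 4), 22765)) = Add(-2, Rational(22765, 4)) = Rational(22757, 4) ≈ 5689.3)
Function('p')(j, m) = Add(126, j, m)
Mul(Add(Q, -34281), Add(Function('p')(-207, 119), 47124)) = Mul(Add(Rational(22757, 4), -34281), Add(Add(126, -207, 119), 47124)) = Mul(Rational(-114367, 4), Add(38, 47124)) = Mul(Rational(-114367, 4), 47162) = Rational(-2696888227, 2)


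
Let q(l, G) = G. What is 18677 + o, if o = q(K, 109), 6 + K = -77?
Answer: 18786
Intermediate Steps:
K = -83 (K = -6 - 77 = -83)
o = 109
18677 + o = 18677 + 109 = 18786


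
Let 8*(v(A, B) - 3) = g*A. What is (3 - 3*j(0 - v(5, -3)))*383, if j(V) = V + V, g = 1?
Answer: 37917/4 ≈ 9479.3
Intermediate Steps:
v(A, B) = 3 + A/8 (v(A, B) = 3 + (1*A)/8 = 3 + A/8)
j(V) = 2*V
(3 - 3*j(0 - v(5, -3)))*383 = (3 - 6*(0 - (3 + (⅛)*5)))*383 = (3 - 6*(0 - (3 + 5/8)))*383 = (3 - 6*(0 - 1*29/8))*383 = (3 - 6*(0 - 29/8))*383 = (3 - 6*(-29)/8)*383 = (3 - 3*(-29/4))*383 = (3 + 87/4)*383 = (99/4)*383 = 37917/4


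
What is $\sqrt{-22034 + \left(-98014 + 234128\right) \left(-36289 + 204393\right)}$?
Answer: $\sqrt{22881285822} \approx 1.5127 \cdot 10^{5}$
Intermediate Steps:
$\sqrt{-22034 + \left(-98014 + 234128\right) \left(-36289 + 204393\right)} = \sqrt{-22034 + 136114 \cdot 168104} = \sqrt{-22034 + 22881307856} = \sqrt{22881285822}$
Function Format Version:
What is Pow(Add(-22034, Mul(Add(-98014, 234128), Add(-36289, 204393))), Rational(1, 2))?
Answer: Pow(22881285822, Rational(1, 2)) ≈ 1.5127e+5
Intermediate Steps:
Pow(Add(-22034, Mul(Add(-98014, 234128), Add(-36289, 204393))), Rational(1, 2)) = Pow(Add(-22034, Mul(136114, 168104)), Rational(1, 2)) = Pow(Add(-22034, 22881307856), Rational(1, 2)) = Pow(22881285822, Rational(1, 2))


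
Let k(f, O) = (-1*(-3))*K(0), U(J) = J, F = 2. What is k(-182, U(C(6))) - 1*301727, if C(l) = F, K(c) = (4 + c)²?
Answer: -301679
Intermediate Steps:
C(l) = 2
k(f, O) = 48 (k(f, O) = (-1*(-3))*(4 + 0)² = 3*4² = 3*16 = 48)
k(-182, U(C(6))) - 1*301727 = 48 - 1*301727 = 48 - 301727 = -301679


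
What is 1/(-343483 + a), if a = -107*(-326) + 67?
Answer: -1/308534 ≈ -3.2411e-6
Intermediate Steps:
a = 34949 (a = 34882 + 67 = 34949)
1/(-343483 + a) = 1/(-343483 + 34949) = 1/(-308534) = -1/308534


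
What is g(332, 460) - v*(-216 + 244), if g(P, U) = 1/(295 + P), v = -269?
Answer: 4722565/627 ≈ 7532.0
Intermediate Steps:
g(332, 460) - v*(-216 + 244) = 1/(295 + 332) - (-269)*(-216 + 244) = 1/627 - (-269)*28 = 1/627 - 1*(-7532) = 1/627 + 7532 = 4722565/627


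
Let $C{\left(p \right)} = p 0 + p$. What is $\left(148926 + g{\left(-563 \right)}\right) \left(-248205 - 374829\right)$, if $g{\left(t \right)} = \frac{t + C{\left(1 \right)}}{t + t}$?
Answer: $- \frac{52238671388046}{563} \approx -9.2786 \cdot 10^{10}$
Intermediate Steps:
$C{\left(p \right)} = p$ ($C{\left(p \right)} = 0 + p = p$)
$g{\left(t \right)} = \frac{1 + t}{2 t}$ ($g{\left(t \right)} = \frac{t + 1}{t + t} = \frac{1 + t}{2 t}$)
$\left(148926 + g{\left(-563 \right)}\right) \left(-248205 - 374829\right) = \left(148926 + \frac{1 - 563}{2 \left(-563\right)}\right) \left(-248205 - 374829\right) = \left(148926 + \frac{1}{2} \left(- \frac{1}{563}\right) \left(-562\right)\right) \left(-623034\right) = \left(148926 + \frac{281}{563}\right) \left(-623034\right) = \frac{83845619}{563} \left(-623034\right) = - \frac{52238671388046}{563}$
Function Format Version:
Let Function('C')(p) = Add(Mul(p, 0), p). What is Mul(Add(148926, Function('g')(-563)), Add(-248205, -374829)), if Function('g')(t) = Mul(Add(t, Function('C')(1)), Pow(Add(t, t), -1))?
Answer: Rational(-52238671388046, 563) ≈ -9.2786e+10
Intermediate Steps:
Function('C')(p) = p (Function('C')(p) = Add(0, p) = p)
Function('g')(t) = Mul(Rational(1, 2), Pow(t, -1), Add(1, t)) (Function('g')(t) = Mul(Add(t, 1), Pow(Add(t, t), -1)) = Mul(Add(1, t), Pow(Mul(2, t), -1)) = Mul(Add(1, t), Mul(Rational(1, 2), Pow(t, -1))) = Mul(Rational(1, 2), Pow(t, -1), Add(1, t)))
Mul(Add(148926, Function('g')(-563)), Add(-248205, -374829)) = Mul(Add(148926, Mul(Rational(1, 2), Pow(-563, -1), Add(1, -563))), Add(-248205, -374829)) = Mul(Add(148926, Mul(Rational(1, 2), Rational(-1, 563), -562)), -623034) = Mul(Add(148926, Rational(281, 563)), -623034) = Mul(Rational(83845619, 563), -623034) = Rational(-52238671388046, 563)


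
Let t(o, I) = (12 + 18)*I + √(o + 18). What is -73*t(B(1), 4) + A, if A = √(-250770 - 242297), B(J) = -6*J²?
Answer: -8760 - 146*√3 + I*√493067 ≈ -9012.9 + 702.19*I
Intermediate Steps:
A = I*√493067 (A = √(-493067) = I*√493067 ≈ 702.19*I)
t(o, I) = √(18 + o) + 30*I (t(o, I) = 30*I + √(18 + o) = √(18 + o) + 30*I)
-73*t(B(1), 4) + A = -73*(√(18 - 6*1²) + 30*4) + I*√493067 = -73*(√(18 - 6*1) + 120) + I*√493067 = -73*(√(18 - 6) + 120) + I*√493067 = -73*(√12 + 120) + I*√493067 = -73*(2*√3 + 120) + I*√493067 = -73*(120 + 2*√3) + I*√493067 = (-8760 - 146*√3) + I*√493067 = -8760 - 146*√3 + I*√493067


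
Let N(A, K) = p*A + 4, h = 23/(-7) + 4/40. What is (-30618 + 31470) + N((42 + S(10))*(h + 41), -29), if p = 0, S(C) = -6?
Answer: 856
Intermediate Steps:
h = -223/70 (h = 23*(-⅐) + 4*(1/40) = -23/7 + ⅒ = -223/70 ≈ -3.1857)
N(A, K) = 4 (N(A, K) = 0*A + 4 = 0 + 4 = 4)
(-30618 + 31470) + N((42 + S(10))*(h + 41), -29) = (-30618 + 31470) + 4 = 852 + 4 = 856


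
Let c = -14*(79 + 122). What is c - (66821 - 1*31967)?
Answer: -37668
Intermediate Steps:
c = -2814 (c = -14*201 = -2814)
c - (66821 - 1*31967) = -2814 - (66821 - 1*31967) = -2814 - (66821 - 31967) = -2814 - 1*34854 = -2814 - 34854 = -37668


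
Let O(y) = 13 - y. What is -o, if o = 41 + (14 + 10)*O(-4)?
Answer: -449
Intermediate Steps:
o = 449 (o = 41 + (14 + 10)*(13 - 1*(-4)) = 41 + 24*(13 + 4) = 41 + 24*17 = 41 + 408 = 449)
-o = -1*449 = -449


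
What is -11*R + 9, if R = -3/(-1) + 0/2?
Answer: -24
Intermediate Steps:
R = 3 (R = -3*(-1) + 0*(½) = 3 + 0 = 3)
-11*R + 9 = -11*3 + 9 = -33 + 9 = -24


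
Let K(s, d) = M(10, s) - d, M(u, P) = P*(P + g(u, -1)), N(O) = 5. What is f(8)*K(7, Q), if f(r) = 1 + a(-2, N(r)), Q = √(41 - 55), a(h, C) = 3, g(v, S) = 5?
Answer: 336 - 4*I*√14 ≈ 336.0 - 14.967*I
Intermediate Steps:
M(u, P) = P*(5 + P) (M(u, P) = P*(P + 5) = P*(5 + P))
Q = I*√14 (Q = √(-14) = I*√14 ≈ 3.7417*I)
K(s, d) = -d + s*(5 + s) (K(s, d) = s*(5 + s) - d = -d + s*(5 + s))
f(r) = 4 (f(r) = 1 + 3 = 4)
f(8)*K(7, Q) = 4*(-I*√14 + 7*(5 + 7)) = 4*(-I*√14 + 7*12) = 4*(-I*√14 + 84) = 4*(84 - I*√14) = 336 - 4*I*√14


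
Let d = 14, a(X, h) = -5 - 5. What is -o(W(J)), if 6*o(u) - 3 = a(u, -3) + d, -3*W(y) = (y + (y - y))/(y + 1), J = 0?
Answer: -7/6 ≈ -1.1667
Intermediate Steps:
a(X, h) = -10
W(y) = -y/(3*(1 + y)) (W(y) = -(y + (y - y))/(3*(y + 1)) = -(y + 0)/(3*(1 + y)) = -y/(3*(1 + y)))
o(u) = 7/6 (o(u) = ½ + (-10 + 14)/6 = ½ + (⅙)*4 = ½ + ⅔ = 7/6)
-o(W(J)) = -1*7/6 = -7/6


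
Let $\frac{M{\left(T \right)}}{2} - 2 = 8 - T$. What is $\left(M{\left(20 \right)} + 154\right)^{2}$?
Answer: $17956$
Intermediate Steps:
$M{\left(T \right)} = 20 - 2 T$ ($M{\left(T \right)} = 4 + 2 \left(8 - T\right) = 4 - \left(-16 + 2 T\right) = 20 - 2 T$)
$\left(M{\left(20 \right)} + 154\right)^{2} = \left(\left(20 - 40\right) + 154\right)^{2} = \left(-20 + 154\right)^{2} = 134^{2} = 17956$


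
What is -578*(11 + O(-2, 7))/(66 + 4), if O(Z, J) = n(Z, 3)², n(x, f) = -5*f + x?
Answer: -17340/7 ≈ -2477.1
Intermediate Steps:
n(x, f) = x - 5*f
O(Z, J) = (-15 + Z)² (O(Z, J) = (Z - 5*3)² = (Z - 15)² = (-15 + Z)²)
-578*(11 + O(-2, 7))/(66 + 4) = -578*(11 + (-15 - 2)²)/(66 + 4) = -578*(11 + (-17)²)/70 = -578*(11 + 289)/70 = -173400/70 = -578*30/7 = -17340/7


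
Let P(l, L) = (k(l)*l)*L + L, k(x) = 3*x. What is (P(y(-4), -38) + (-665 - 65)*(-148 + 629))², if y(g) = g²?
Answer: 144667643904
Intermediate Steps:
P(l, L) = L + 3*L*l² (P(l, L) = ((3*l)*l)*L + L = (3*l²)*L + L = 3*L*l² + L = L + 3*L*l²)
(P(y(-4), -38) + (-665 - 65)*(-148 + 629))² = (-38*(1 + 3*((-4)²)²) + (-665 - 65)*(-148 + 629))² = (-38*(1 + 3*16²) - 730*481)² = (-38*(1 + 3*256) - 351130)² = (-38*(1 + 768) - 351130)² = (-38*769 - 351130)² = (-29222 - 351130)² = (-380352)² = 144667643904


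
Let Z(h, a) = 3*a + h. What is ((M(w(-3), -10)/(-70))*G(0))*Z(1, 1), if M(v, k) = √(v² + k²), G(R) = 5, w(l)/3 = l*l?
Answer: -2*√829/7 ≈ -8.2264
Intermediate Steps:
w(l) = 3*l² (w(l) = 3*(l*l) = 3*l²)
Z(h, a) = h + 3*a
M(v, k) = √(k² + v²)
((M(w(-3), -10)/(-70))*G(0))*Z(1, 1) = ((√((-10)² + (3*(-3)²)²)/(-70))*5)*(1 + 3*1) = ((√(100 + (3*9)²)*(-1/70))*5)*(1 + 3) = ((√(100 + 27²)*(-1/70))*5)*4 = ((√(100 + 729)*(-1/70))*5)*4 = ((√829*(-1/70))*5)*4 = (-√829/70*5)*4 = -√829/14*4 = -2*√829/7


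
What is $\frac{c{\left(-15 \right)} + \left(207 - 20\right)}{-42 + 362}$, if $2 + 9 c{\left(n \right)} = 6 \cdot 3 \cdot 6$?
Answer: $\frac{1789}{2880} \approx 0.62118$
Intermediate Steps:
$c{\left(n \right)} = \frac{106}{9}$ ($c{\left(n \right)} = - \frac{2}{9} + \frac{6 \cdot 3 \cdot 6}{9} = - \frac{2}{9} + \frac{18 \cdot 6}{9} = - \frac{2}{9} + \frac{1}{9} \cdot 108 = - \frac{2}{9} + 12 = \frac{106}{9}$)
$\frac{c{\left(-15 \right)} + \left(207 - 20\right)}{-42 + 362} = \frac{\frac{106}{9} + \left(207 - 20\right)}{-42 + 362} = \frac{\frac{106}{9} + \left(207 - 20\right)}{320} = \left(\frac{106}{9} + 187\right) \frac{1}{320} = \frac{1789}{9} \cdot \frac{1}{320} = \frac{1789}{2880}$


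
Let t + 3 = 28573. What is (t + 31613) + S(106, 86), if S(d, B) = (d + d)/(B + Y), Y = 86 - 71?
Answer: 6078695/101 ≈ 60185.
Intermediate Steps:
t = 28570 (t = -3 + 28573 = 28570)
Y = 15
S(d, B) = 2*d/(15 + B) (S(d, B) = (d + d)/(B + 15) = (2*d)/(15 + B) = 2*d/(15 + B))
(t + 31613) + S(106, 86) = (28570 + 31613) + 2*106/(15 + 86) = 60183 + 2*106/101 = 60183 + 2*106*(1/101) = 60183 + 212/101 = 6078695/101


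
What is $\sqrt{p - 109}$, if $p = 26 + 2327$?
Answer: $2 \sqrt{561} \approx 47.371$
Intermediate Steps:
$p = 2353$
$\sqrt{p - 109} = \sqrt{2353 - 109} = \sqrt{2244} = 2 \sqrt{561}$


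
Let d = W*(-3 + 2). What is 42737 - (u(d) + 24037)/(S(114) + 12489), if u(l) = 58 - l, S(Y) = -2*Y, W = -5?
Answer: 174658089/4087 ≈ 42735.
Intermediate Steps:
d = 5 (d = -5*(-3 + 2) = -5*(-1) = 5)
42737 - (u(d) + 24037)/(S(114) + 12489) = 42737 - ((58 - 1*5) + 24037)/(-2*114 + 12489) = 42737 - ((58 - 5) + 24037)/(-228 + 12489) = 42737 - (53 + 24037)/12261 = 42737 - 24090/12261 = 42737 - 1*8030/4087 = 42737 - 8030/4087 = 174658089/4087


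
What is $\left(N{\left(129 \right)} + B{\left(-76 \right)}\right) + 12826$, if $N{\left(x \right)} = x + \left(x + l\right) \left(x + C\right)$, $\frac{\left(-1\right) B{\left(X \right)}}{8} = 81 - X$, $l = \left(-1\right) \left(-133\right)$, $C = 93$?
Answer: $69863$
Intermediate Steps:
$l = 133$
$B{\left(X \right)} = -648 + 8 X$ ($B{\left(X \right)} = - 8 \left(81 - X\right) = -648 + 8 X$)
$N{\left(x \right)} = x + \left(93 + x\right) \left(133 + x\right)$ ($N{\left(x \right)} = x + \left(x + 133\right) \left(x + 93\right) = x + \left(133 + x\right) \left(93 + x\right) = x + \left(93 + x\right) \left(133 + x\right)$)
$\left(N{\left(129 \right)} + B{\left(-76 \right)}\right) + 12826 = \left(\left(12369 + 129^{2} + 227 \cdot 129\right) + \left(-648 + 8 \left(-76\right)\right)\right) + 12826 = \left(\left(12369 + 16641 + 29283\right) - 1256\right) + 12826 = \left(58293 - 1256\right) + 12826 = 57037 + 12826 = 69863$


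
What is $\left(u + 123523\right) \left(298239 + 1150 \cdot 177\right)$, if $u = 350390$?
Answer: $237804330357$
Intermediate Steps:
$\left(u + 123523\right) \left(298239 + 1150 \cdot 177\right) = \left(350390 + 123523\right) \left(298239 + 1150 \cdot 177\right) = 473913 \left(298239 + 203550\right) = 473913 \cdot 501789 = 237804330357$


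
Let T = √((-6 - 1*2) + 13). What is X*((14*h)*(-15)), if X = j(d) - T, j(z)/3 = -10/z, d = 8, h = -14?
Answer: -11025 - 2940*√5 ≈ -17599.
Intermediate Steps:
j(z) = -30/z (j(z) = 3*(-10/z) = -30/z)
T = √5 (T = √((-6 - 2) + 13) = √(-8 + 13) = √5 ≈ 2.2361)
X = -15/4 - √5 (X = -30/8 - √5 = -30*⅛ - √5 = -15/4 - √5 ≈ -5.9861)
X*((14*h)*(-15)) = (-15/4 - √5)*((14*(-14))*(-15)) = (-15/4 - √5)*(-196*(-15)) = (-15/4 - √5)*2940 = -11025 - 2940*√5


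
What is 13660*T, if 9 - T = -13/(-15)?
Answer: 333304/3 ≈ 1.1110e+5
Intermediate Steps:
T = 122/15 (T = 9 - (-13)/(-15) = 9 - (-13)*(-1)/15 = 9 - 1*13/15 = 9 - 13/15 = 122/15 ≈ 8.1333)
13660*T = 13660*(122/15) = 333304/3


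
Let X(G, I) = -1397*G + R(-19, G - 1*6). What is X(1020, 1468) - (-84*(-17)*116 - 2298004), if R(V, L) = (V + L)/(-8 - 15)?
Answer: 16269573/23 ≈ 7.0737e+5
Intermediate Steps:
R(V, L) = -L/23 - V/23 (R(V, L) = (L + V)/(-23) = (L + V)*(-1/23) = -L/23 - V/23)
X(G, I) = 25/23 - 32132*G/23 (X(G, I) = -1397*G + (-(G - 1*6)/23 - 1/23*(-19)) = -1397*G + (-(G - 6)/23 + 19/23) = -1397*G + (-(-6 + G)/23 + 19/23) = -1397*G + ((6/23 - G/23) + 19/23) = -1397*G + (25/23 - G/23) = 25/23 - 32132*G/23)
X(1020, 1468) - (-84*(-17)*116 - 2298004) = (25/23 - 32132/23*1020) - (-84*(-17)*116 - 2298004) = (25/23 - 32774640/23) - (1428*116 - 2298004) = -32774615/23 - (165648 - 2298004) = -32774615/23 - 1*(-2132356) = -32774615/23 + 2132356 = 16269573/23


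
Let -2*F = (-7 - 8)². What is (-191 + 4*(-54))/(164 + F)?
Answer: -814/103 ≈ -7.9029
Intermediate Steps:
F = -225/2 (F = -(-7 - 8)²/2 = -½*(-15)² = -½*225 = -225/2 ≈ -112.50)
(-191 + 4*(-54))/(164 + F) = (-191 + 4*(-54))/(164 - 225/2) = (-191 - 216)/(103/2) = -407*2/103 = -814/103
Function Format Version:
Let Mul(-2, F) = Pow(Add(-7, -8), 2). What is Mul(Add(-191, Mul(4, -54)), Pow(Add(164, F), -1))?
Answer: Rational(-814, 103) ≈ -7.9029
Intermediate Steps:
F = Rational(-225, 2) (F = Mul(Rational(-1, 2), Pow(Add(-7, -8), 2)) = Mul(Rational(-1, 2), Pow(-15, 2)) = Mul(Rational(-1, 2), 225) = Rational(-225, 2) ≈ -112.50)
Mul(Add(-191, Mul(4, -54)), Pow(Add(164, F), -1)) = Mul(Add(-191, Mul(4, -54)), Pow(Add(164, Rational(-225, 2)), -1)) = Mul(Add(-191, -216), Pow(Rational(103, 2), -1)) = Mul(-407, Rational(2, 103)) = Rational(-814, 103)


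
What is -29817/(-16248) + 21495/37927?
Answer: 493373373/205412632 ≈ 2.4019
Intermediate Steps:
-29817/(-16248) + 21495/37927 = -29817*(-1/16248) + 21495*(1/37927) = 9939/5416 + 21495/37927 = 493373373/205412632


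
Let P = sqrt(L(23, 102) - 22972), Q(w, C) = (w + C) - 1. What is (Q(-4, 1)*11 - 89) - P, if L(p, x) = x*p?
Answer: -133 - I*sqrt(20626) ≈ -133.0 - 143.62*I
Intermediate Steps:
Q(w, C) = -1 + C + w (Q(w, C) = (C + w) - 1 = -1 + C + w)
L(p, x) = p*x
P = I*sqrt(20626) (P = sqrt(23*102 - 22972) = sqrt(2346 - 22972) = sqrt(-20626) = I*sqrt(20626) ≈ 143.62*I)
(Q(-4, 1)*11 - 89) - P = ((-1 + 1 - 4)*11 - 89) - I*sqrt(20626) = (-4*11 - 89) - I*sqrt(20626) = (-44 - 89) - I*sqrt(20626) = -133 - I*sqrt(20626)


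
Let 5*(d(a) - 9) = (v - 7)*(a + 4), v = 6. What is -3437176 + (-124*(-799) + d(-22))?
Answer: -16690437/5 ≈ -3.3381e+6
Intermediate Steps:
d(a) = 41/5 - a/5 (d(a) = 9 + ((6 - 7)*(a + 4))/5 = 9 + (-(4 + a))/5 = 9 + (-4 - a)/5 = 9 + (-⅘ - a/5) = 41/5 - a/5)
-3437176 + (-124*(-799) + d(-22)) = -3437176 + (-124*(-799) + (41/5 - ⅕*(-22))) = -3437176 + (99076 + (41/5 + 22/5)) = -3437176 + (99076 + 63/5) = -3437176 + 495443/5 = -16690437/5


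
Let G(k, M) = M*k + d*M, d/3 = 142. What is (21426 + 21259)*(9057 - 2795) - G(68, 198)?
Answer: 267195658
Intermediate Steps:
d = 426 (d = 3*142 = 426)
G(k, M) = 426*M + M*k (G(k, M) = M*k + 426*M = 426*M + M*k)
(21426 + 21259)*(9057 - 2795) - G(68, 198) = (21426 + 21259)*(9057 - 2795) - 198*(426 + 68) = 42685*6262 - 198*494 = 267293470 - 1*97812 = 267293470 - 97812 = 267195658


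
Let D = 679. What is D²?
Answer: 461041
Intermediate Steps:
D² = 679² = 461041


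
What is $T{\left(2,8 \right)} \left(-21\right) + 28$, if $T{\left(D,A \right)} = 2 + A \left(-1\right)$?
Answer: $154$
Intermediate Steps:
$T{\left(D,A \right)} = 2 - A$
$T{\left(2,8 \right)} \left(-21\right) + 28 = \left(2 - 8\right) \left(-21\right) + 28 = \left(-6\right) \left(-21\right) + 28 = 126 + 28 = 154$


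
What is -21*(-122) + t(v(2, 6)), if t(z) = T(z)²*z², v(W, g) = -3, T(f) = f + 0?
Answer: 2643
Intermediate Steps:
T(f) = f
t(z) = z⁴ (t(z) = z²*z² = z⁴)
-21*(-122) + t(v(2, 6)) = -21*(-122) + (-3)⁴ = 2562 + 81 = 2643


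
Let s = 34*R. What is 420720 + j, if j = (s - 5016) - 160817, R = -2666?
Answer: 164243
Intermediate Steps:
s = -90644 (s = 34*(-2666) = -90644)
j = -256477 (j = (-90644 - 5016) - 160817 = -95660 - 160817 = -256477)
420720 + j = 420720 - 256477 = 164243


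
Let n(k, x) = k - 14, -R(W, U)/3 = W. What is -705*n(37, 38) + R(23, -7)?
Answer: -16284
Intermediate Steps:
R(W, U) = -3*W
n(k, x) = -14 + k
-705*n(37, 38) + R(23, -7) = -705*(-14 + 37) - 3*23 = -705*23 - 69 = -16215 - 69 = -16284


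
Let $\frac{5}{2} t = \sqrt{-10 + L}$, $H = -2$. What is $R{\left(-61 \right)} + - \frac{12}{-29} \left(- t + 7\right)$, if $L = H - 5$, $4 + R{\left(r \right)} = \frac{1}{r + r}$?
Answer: $- \frac{3933}{3538} - \frac{24 i \sqrt{17}}{145} \approx -1.1116 - 0.68245 i$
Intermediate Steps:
$R{\left(r \right)} = -4 + \frac{1}{2 r}$ ($R{\left(r \right)} = -4 + \frac{1}{r + r} = -4 + \frac{1}{2 r}$)
$L = -7$ ($L = -2 - 5 = -7$)
$t = \frac{2 i \sqrt{17}}{5}$ ($t = \frac{2 \sqrt{-10 - 7}}{5} = \frac{2 \sqrt{-17}}{5} = \frac{2 i \sqrt{17}}{5} \approx 1.6492 i$)
$R{\left(-61 \right)} + - \frac{12}{-29} \left(- t + 7\right) = \left(-4 + \frac{1}{2 \left(-61\right)}\right) + - \frac{12}{-29} \left(- \frac{2 i \sqrt{17}}{5} + 7\right) = \left(-4 + \frac{1}{2} \left(- \frac{1}{61}\right)\right) + \left(-12\right) \left(- \frac{1}{29}\right) \left(- \frac{2 i \sqrt{17}}{5} + 7\right) = \left(-4 - \frac{1}{122}\right) + \frac{12 \left(7 - \frac{2 i \sqrt{17}}{5}\right)}{29} = - \frac{489}{122} + \left(\frac{84}{29} - \frac{24 i \sqrt{17}}{145}\right) = - \frac{3933}{3538} - \frac{24 i \sqrt{17}}{145}$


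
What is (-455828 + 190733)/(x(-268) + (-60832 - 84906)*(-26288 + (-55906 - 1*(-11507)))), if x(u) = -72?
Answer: -265095/10301781934 ≈ -2.5733e-5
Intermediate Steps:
(-455828 + 190733)/(x(-268) + (-60832 - 84906)*(-26288 + (-55906 - 1*(-11507)))) = (-455828 + 190733)/(-72 + (-60832 - 84906)*(-26288 + (-55906 - 1*(-11507)))) = -265095/(-72 - 145738*(-26288 + (-55906 + 11507))) = -265095/(-72 - 145738*(-26288 - 44399)) = -265095/(-72 - 145738*(-70687)) = -265095/(-72 + 10301782006) = -265095/10301781934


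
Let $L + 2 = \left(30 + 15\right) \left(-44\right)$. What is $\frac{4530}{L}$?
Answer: $- \frac{2265}{991} \approx -2.2856$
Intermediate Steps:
$L = -1982$ ($L = -2 + \left(30 + 15\right) \left(-44\right) = -2 + 45 \left(-44\right) = -2 - 1980 = -1982$)
$\frac{4530}{L} = \frac{4530}{-1982} = 4530 \left(- \frac{1}{1982}\right) = - \frac{2265}{991}$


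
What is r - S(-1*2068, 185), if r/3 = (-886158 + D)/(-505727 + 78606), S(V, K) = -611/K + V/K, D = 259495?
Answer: 1492055124/79017385 ≈ 18.883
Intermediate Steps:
r = 1879989/427121 (r = 3*((-886158 + 259495)/(-505727 + 78606)) = 3*(-626663/(-427121)) = 3*(-626663*(-1/427121)) = 3*(626663/427121) = 1879989/427121 ≈ 4.4015)
r - S(-1*2068, 185) = 1879989/427121 - (-611 - 1*2068)/185 = 1879989/427121 - (-611 - 2068)/185 = 1879989/427121 - (-2679)/185 = 1879989/427121 - 1*(-2679/185) = 1879989/427121 + 2679/185 = 1492055124/79017385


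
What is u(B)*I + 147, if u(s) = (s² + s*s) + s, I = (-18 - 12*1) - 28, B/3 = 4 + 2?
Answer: -38481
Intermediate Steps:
B = 18 (B = 3*(4 + 2) = 3*6 = 18)
I = -58 (I = (-18 - 12) - 28 = -30 - 28 = -58)
u(s) = s + 2*s² (u(s) = (s² + s²) + s = 2*s² + s = s + 2*s²)
u(B)*I + 147 = (18*(1 + 2*18))*(-58) + 147 = (18*(1 + 36))*(-58) + 147 = (18*37)*(-58) + 147 = 666*(-58) + 147 = -38628 + 147 = -38481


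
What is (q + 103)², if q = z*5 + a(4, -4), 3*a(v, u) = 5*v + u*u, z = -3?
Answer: 10000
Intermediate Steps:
a(v, u) = u²/3 + 5*v/3 (a(v, u) = (5*v + u*u)/3 = (5*v + u²)/3 = (u² + 5*v)/3 = u²/3 + 5*v/3)
q = -3 (q = -3*5 + ((⅓)*(-4)² + (5/3)*4) = -15 + ((⅓)*16 + 20/3) = -15 + (16/3 + 20/3) = -15 + 12 = -3)
(q + 103)² = (-3 + 103)² = 100² = 10000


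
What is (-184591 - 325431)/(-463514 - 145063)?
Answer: 510022/608577 ≈ 0.83806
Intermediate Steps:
(-184591 - 325431)/(-463514 - 145063) = -510022/(-608577) = -510022*(-1/608577) = 510022/608577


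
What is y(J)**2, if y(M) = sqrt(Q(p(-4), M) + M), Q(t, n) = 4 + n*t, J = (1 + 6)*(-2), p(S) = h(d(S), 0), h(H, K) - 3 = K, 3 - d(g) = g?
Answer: -52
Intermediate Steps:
d(g) = 3 - g
h(H, K) = 3 + K
p(S) = 3 (p(S) = 3 + 0 = 3)
J = -14 (J = 7*(-2) = -14)
y(M) = sqrt(4 + 4*M) (y(M) = sqrt((4 + M*3) + M) = sqrt((4 + 3*M) + M) = sqrt(4 + 4*M))
y(J)**2 = (2*sqrt(1 - 14))**2 = (2*sqrt(-13))**2 = (2*(I*sqrt(13)))**2 = (2*I*sqrt(13))**2 = -52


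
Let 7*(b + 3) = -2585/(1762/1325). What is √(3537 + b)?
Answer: √495373291154/12334 ≈ 57.064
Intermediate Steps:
b = -3462127/12334 (b = -3 + (-2585/(1762/1325))/7 = -3 + (-2585/(1762*(1/1325)))/7 = -3 + (-2585/1762/1325)/7 = -3 + (-2585*1325/1762)/7 = -3 + (⅐)*(-3425125/1762) = -3 - 3425125/12334 = -3462127/12334 ≈ -280.70)
√(3537 + b) = √(3537 - 3462127/12334) = √(40163231/12334) = √495373291154/12334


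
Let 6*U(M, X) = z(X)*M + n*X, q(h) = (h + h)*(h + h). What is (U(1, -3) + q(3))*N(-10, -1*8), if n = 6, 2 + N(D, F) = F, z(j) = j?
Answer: -325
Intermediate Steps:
q(h) = 4*h**2 (q(h) = (2*h)*(2*h) = 4*h**2)
N(D, F) = -2 + F
U(M, X) = X + M*X/6 (U(M, X) = (X*M + 6*X)/6 = (M*X + 6*X)/6 = (6*X + M*X)/6 = X + M*X/6)
(U(1, -3) + q(3))*N(-10, -1*8) = ((1/6)*(-3)*(6 + 1) + 4*3**2)*(-2 - 1*8) = ((1/6)*(-3)*7 + 4*9)*(-2 - 8) = (-7/2 + 36)*(-10) = (65/2)*(-10) = -325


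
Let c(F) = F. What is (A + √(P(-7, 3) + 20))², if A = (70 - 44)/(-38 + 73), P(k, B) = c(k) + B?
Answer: 27556/1225 ≈ 22.495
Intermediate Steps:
P(k, B) = B + k (P(k, B) = k + B = B + k)
A = 26/35 ≈ 0.74286
(A + √(P(-7, 3) + 20))² = (26/35 + √((3 - 7) + 20))² = (26/35 + √(-4 + 20))² = (26/35 + √16)² = (26/35 + 4)² = (166/35)² = 27556/1225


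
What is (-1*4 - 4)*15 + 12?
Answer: -108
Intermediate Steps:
(-1*4 - 4)*15 + 12 = (-4 - 4)*15 + 12 = -8*15 + 12 = -120 + 12 = -108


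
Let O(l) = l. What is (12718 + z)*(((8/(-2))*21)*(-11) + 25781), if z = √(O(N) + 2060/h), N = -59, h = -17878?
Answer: 339634190 + 3815*I*√4723644709/1277 ≈ 3.3963e+8 + 2.0533e+5*I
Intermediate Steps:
z = I*√4723644709/8939 (z = √(-59 + 2060/(-17878)) = √(-59 + 2060*(-1/17878)) = √(-59 - 1030/8939) = √(-528431/8939) = I*√4723644709/8939 ≈ 7.6886*I)
(12718 + z)*(((8/(-2))*21)*(-11) + 25781) = (12718 + I*√4723644709/8939)*(((8/(-2))*21)*(-11) + 25781) = (12718 + I*√4723644709/8939)*(((8*(-½))*21)*(-11) + 25781) = (12718 + I*√4723644709/8939)*(-4*21*(-11) + 25781) = (12718 + I*√4723644709/8939)*(-84*(-11) + 25781) = (12718 + I*√4723644709/8939)*(924 + 25781) = (12718 + I*√4723644709/8939)*26705 = 339634190 + 3815*I*√4723644709/1277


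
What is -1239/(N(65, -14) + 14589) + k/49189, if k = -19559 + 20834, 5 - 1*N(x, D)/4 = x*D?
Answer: -1794176/42745241 ≈ -0.041974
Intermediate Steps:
N(x, D) = 20 - 4*D*x (N(x, D) = 20 - 4*x*D = 20 - 4*D*x)
k = 1275
-1239/(N(65, -14) + 14589) + k/49189 = -1239/((20 - 4*(-14)*65) + 14589) + 1275/49189 = -1239/((20 + 3640) + 14589) + 1275*(1/49189) = -1239/(3660 + 14589) + 1275/49189 = -1239/18249 + 1275/49189 = -1239*1/18249 + 1275/49189 = -59/869 + 1275/49189 = -1794176/42745241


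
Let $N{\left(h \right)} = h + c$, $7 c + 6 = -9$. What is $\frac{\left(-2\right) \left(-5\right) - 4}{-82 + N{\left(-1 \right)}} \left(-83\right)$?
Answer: $\frac{1743}{298} \approx 5.849$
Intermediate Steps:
$c = - \frac{15}{7}$ ($c = - \frac{6}{7} + \frac{1}{7} \left(-9\right) = - \frac{6}{7} - \frac{9}{7} = - \frac{15}{7} \approx -2.1429$)
$N{\left(h \right)} = - \frac{15}{7} + h$ ($N{\left(h \right)} = h - \frac{15}{7} = - \frac{15}{7} + h$)
$\frac{\left(-2\right) \left(-5\right) - 4}{-82 + N{\left(-1 \right)}} \left(-83\right) = \frac{\left(-2\right) \left(-5\right) - 4}{-82 - \frac{22}{7}} \left(-83\right) = \frac{10 - 4}{-82 - \frac{22}{7}} \left(-83\right) = \frac{6}{- \frac{596}{7}} \left(-83\right) = 6 \left(- \frac{7}{596}\right) \left(-83\right) = \left(- \frac{21}{298}\right) \left(-83\right) = \frac{1743}{298}$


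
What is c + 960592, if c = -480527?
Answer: 480065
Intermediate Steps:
c + 960592 = -480527 + 960592 = 480065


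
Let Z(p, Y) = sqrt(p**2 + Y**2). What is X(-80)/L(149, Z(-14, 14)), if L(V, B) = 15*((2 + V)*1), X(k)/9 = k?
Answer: -48/151 ≈ -0.31788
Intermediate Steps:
X(k) = 9*k
Z(p, Y) = sqrt(Y**2 + p**2)
L(V, B) = 30 + 15*V (L(V, B) = 15*(2 + V) = 30 + 15*V)
X(-80)/L(149, Z(-14, 14)) = (9*(-80))/(30 + 15*149) = -720/(30 + 2235) = -720/2265 = -720*1/2265 = -48/151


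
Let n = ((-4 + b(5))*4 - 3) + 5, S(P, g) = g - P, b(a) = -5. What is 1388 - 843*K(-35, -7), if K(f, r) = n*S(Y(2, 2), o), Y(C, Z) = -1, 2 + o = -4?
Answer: -141922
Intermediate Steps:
o = -6 (o = -2 - 4 = -6)
n = -34 (n = ((-4 - 5)*4 - 3) + 5 = (-9*4 - 3) + 5 = (-36 - 3) + 5 = -39 + 5 = -34)
K(f, r) = 170 (K(f, r) = -34*(-6 - 1*(-1)) = -34*(-6 + 1) = -34*(-5) = 170)
1388 - 843*K(-35, -7) = 1388 - 843*170 = 1388 - 143310 = -141922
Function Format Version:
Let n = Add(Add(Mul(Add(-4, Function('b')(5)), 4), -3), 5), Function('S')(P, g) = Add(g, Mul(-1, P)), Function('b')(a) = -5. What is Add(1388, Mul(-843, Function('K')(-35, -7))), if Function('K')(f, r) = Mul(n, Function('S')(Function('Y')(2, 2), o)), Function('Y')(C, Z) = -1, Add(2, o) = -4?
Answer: -141922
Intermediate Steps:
o = -6 (o = Add(-2, -4) = -6)
n = -34 (n = Add(Add(Mul(Add(-4, -5), 4), -3), 5) = Add(Add(Mul(-9, 4), -3), 5) = Add(Add(-36, -3), 5) = Add(-39, 5) = -34)
Function('K')(f, r) = 170 (Function('K')(f, r) = Mul(-34, Add(-6, Mul(-1, -1))) = Mul(-34, Add(-6, 1)) = Mul(-34, -5) = 170)
Add(1388, Mul(-843, Function('K')(-35, -7))) = Add(1388, Mul(-843, 170)) = Add(1388, -143310) = -141922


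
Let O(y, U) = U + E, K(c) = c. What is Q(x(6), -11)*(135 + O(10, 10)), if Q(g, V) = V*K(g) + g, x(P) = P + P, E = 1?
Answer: -17520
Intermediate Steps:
x(P) = 2*P
O(y, U) = 1 + U (O(y, U) = U + 1 = 1 + U)
Q(g, V) = g + V*g (Q(g, V) = V*g + g = g + V*g)
Q(x(6), -11)*(135 + O(10, 10)) = ((2*6)*(1 - 11))*(135 + (1 + 10)) = (12*(-10))*(135 + 11) = -120*146 = -17520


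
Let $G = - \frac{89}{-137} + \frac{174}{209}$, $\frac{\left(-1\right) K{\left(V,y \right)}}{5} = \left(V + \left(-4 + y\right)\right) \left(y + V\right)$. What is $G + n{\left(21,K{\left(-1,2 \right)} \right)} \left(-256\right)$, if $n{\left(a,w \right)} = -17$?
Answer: $\frac{124653255}{28633} \approx 4353.5$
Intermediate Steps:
$K{\left(V,y \right)} = - 5 \left(V + y\right) \left(-4 + V + y\right)$ ($K{\left(V,y \right)} = - 5 \left(V + \left(-4 + y\right)\right) \left(y + V\right) = - 5 \left(-4 + V + y\right) \left(V + y\right) = - 5 \left(V + y\right) \left(-4 + V + y\right)$)
$G = \frac{42439}{28633}$ ($G = \left(-89\right) \left(- \frac{1}{137}\right) + 174 \cdot \frac{1}{209} = \frac{89}{137} + \frac{174}{209} = \frac{42439}{28633} \approx 1.4822$)
$G + n{\left(21,K{\left(-1,2 \right)} \right)} \left(-256\right) = \frac{42439}{28633} - -4352 = \frac{42439}{28633} + 4352 = \frac{124653255}{28633}$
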